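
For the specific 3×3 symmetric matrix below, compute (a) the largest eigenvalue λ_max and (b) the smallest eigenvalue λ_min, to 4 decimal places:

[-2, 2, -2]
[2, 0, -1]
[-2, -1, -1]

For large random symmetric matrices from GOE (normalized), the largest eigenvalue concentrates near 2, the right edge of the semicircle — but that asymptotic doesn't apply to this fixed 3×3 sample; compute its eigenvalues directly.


Since M is real symmetric, all three eigenvalues are real; they are the roots of det(λI − M) = λ³ − (tr M) λ² + s λ − det M, where s is the sum of the principal 2×2 minors.
tr M = -2 + 0 + (-1) = -3.
s = ((-2)·0 − 2²) + ((-2)·(-1) − (-2)²) + (0·(-1) − (-1)²) = -4 + (-2) + (-1) = -7.
det M (expand along row 1) = (-2)·(-1) − 2·(-4) + (-2)·(-2) = 14.
Characteristic polynomial: λ³ + 3λ² − 7λ − 14 = 0.
Substitute λ = y + (tr M)/3 = y − 1.000000 to remove the quadratic term: y³ + p·y + q = 0 with p = s − (tr M)²/3 = -10.000000 and q = −2(tr M)³/27 + (tr M)·s/3 − det M = -5.000000.
Three real roots ⇒ use the trigonometric (Viète) form: r = 2√(−p/3) = 3.651484, φ = arccos(3q/(p·r)) = arccos(0.410792) = 1.147474 rad.
y_k = r·cos(φ/3 − 2πk/3) for k = 0, 1, 2 gives y = 3.387619, -0.513544, -2.874076.
λ_k = y_k − 1.000000 gives λ = 2.3876, -1.5135, -3.8741 (check: the sum is -3.0000 = tr M).

Hence λ_max = 2.3876 and λ_min = -3.8741.


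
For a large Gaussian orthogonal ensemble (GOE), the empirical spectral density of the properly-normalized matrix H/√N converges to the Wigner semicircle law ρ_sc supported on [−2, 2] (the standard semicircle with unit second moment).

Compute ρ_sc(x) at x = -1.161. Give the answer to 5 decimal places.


ρ_sc(x) = (1/(2π)) √(4 − x²). With x = -1.161:
  4 − x² = 4 − (-1.161)² = 4 − 1.347921 = 2.652079.
  √(4 − x²) = 1.628520.
  1/(2π) = 0.159155.
  ρ_sc(-1.161) = 0.159155 · 1.628520 = 0.259187.

Rounded to 5 decimal places: ρ_sc(-1.161) ≈ 0.25919.


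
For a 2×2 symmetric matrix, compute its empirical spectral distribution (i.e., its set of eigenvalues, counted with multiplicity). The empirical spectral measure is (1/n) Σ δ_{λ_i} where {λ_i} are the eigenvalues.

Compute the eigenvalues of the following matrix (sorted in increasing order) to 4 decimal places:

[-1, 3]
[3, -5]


Since M is real symmetric, both eigenvalues are real; they are the roots of det(λI − M) = λ² − (tr M) λ + det M.
tr M = -1 + (-5) = -6.
det M = (-1)·(-5) − 3² = 5 − 9 = -4.
Characteristic polynomial: λ² + 6λ − 4 = 0.
Discriminant Δ = (tr M)² − 4·det M = 36 − (-16) = 52; √Δ = 7.211103.
λ = (tr M ± √Δ)/2 = (-6 ± 7.211103)/2, giving (tr M − √Δ)/2 = -6.6056 and (tr M + √Δ)/2 = 0.6056.

Eigenvalues sorted in increasing order: [-6.6056, 0.6056].


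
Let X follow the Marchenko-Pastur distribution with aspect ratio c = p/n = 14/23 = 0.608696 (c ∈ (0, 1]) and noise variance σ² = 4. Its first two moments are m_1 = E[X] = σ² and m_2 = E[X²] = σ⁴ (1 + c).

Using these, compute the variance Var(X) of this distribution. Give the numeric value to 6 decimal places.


m_1 = E[X] = σ² = 4, so m_1² = 16.
m_2 = E[X²] = σ⁴ (1 + c) = 16 · (1 + 0.608696) = 16 · 1.608696 = 25.739130.
(Note m_2 − m_1² simplifies to c · σ⁴ = 0.608696 · 16.)

Var(X) = m_2 − m_1² = 25.739130 − 16 = 9.739130.


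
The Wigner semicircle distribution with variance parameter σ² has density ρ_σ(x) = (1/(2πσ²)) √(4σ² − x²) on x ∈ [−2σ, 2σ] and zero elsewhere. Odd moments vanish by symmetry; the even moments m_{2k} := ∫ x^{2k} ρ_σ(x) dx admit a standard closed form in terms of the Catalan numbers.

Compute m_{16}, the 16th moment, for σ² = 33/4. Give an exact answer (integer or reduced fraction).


By the scaled semicircle moment identity, m_{2k} = σ^{2k} · C_k with k = 8.
C_8 = (1/(k+1)) · C(2k, k) = (1/9) · C(16, 8) = (1/9) · 12870 = 1430.
σ^{2k} = (σ²)^k = (33/4)^8 = 1406408618241/65536.

Therefore m_{16} = σ^{16} · C_8 = (1406408618241/65536) · 1430 = 1005582162042315/32768.


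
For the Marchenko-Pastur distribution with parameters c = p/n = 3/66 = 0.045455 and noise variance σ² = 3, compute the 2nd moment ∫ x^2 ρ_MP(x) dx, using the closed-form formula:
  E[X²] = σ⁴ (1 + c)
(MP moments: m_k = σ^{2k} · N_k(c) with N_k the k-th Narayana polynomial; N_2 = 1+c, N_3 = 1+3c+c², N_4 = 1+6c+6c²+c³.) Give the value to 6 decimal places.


E[X²] = σ⁴ (1 + c) (second MP moment). With σ² = 3 (so σ⁴ = 9) and c = 3/66 = 0.045455: E[X²] = 9 · (1 + 0.045455) = 9 · 1.045455.

So E[X^2] = 9.409091.


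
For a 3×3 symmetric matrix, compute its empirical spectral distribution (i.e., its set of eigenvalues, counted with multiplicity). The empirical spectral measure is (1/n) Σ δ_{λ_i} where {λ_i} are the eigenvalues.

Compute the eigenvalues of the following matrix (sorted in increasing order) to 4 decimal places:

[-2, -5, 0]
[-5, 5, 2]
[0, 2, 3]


Since M is real symmetric, all three eigenvalues are real; they are the roots of det(λI − M) = λ³ − (tr M) λ² + s λ − det M, where s is the sum of the principal 2×2 minors.
tr M = -2 + 5 + 3 = 6.
s = ((-2)·5 − (-5)²) + ((-2)·3 − 0²) + (5·3 − 2²) = -35 + (-6) + 11 = -30.
det M (expand along row 1) = (-2)·11 − (-5)·(-15) + 0·(-10) = -97.
Characteristic polynomial: λ³ − 6λ² − 30λ + 97 = 0.
Substitute λ = y + (tr M)/3 = y + 2.000000 to remove the quadratic term: y³ + p·y + q = 0 with p = s − (tr M)²/3 = -42.000000 and q = −2(tr M)³/27 + (tr M)·s/3 − det M = 21.000000.
Three real roots ⇒ use the trigonometric (Viète) form: r = 2√(−p/3) = 7.483315, φ = arccos(3q/(p·r)) = arccos(-0.200446) = 1.772609 rad.
y_k = r·cos(φ/3 − 2πk/3) for k = 0, 1, 2 gives y = 6.214567, 0.503031, -6.717598.
λ_k = y_k + 2.000000 gives λ = 8.2146, 2.5030, -4.7176 (check: the sum is 6.0000 = tr M).

Eigenvalues sorted in increasing order: [-4.7176, 2.5030, 8.2146].


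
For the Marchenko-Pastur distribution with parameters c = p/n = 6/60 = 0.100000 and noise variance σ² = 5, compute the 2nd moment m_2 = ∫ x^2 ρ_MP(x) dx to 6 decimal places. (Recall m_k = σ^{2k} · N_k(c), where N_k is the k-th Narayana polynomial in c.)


E[X²] = σ⁴ (1 + c) (second MP moment). With σ² = 5 (so σ⁴ = 25) and c = 6/60 = 0.100000: E[X²] = 25 · (1 + 0.100000) = 25 · 1.100000.

So E[X^2] = 27.500000.


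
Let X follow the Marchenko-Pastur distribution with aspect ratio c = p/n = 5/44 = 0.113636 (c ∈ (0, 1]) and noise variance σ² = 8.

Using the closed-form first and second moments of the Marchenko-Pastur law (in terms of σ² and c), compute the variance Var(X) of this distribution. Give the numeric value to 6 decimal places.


Recall the MP moments m_1 = E[X] = σ² and m_2 = E[X²] = σ⁴ (1 + c).
m_1 = E[X] = σ² = 8, so m_1² = 64.
m_2 = E[X²] = σ⁴ (1 + c) = 64 · (1 + 0.113636) = 64 · 1.113636 = 71.272727.
(Note m_2 − m_1² simplifies to c · σ⁴ = 0.113636 · 64.)

Var(X) = m_2 − m_1² = 71.272727 − 64 = 7.272727.


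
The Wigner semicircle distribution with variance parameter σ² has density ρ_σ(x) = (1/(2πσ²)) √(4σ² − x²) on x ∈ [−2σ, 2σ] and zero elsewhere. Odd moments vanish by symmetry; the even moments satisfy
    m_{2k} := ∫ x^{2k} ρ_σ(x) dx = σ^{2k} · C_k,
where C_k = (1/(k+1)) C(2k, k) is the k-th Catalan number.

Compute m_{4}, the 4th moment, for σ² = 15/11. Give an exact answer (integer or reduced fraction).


By the scaled semicircle moment identity, m_{2k} = σ^{2k} · C_k with k = 2.
C_2 = (1/(k+1)) · C(2k, k) = (1/3) · C(4, 2) = (1/3) · 6 = 2.
σ^{2k} = (σ²)^k = (15/11)^2 = 225/121.

Therefore m_{4} = σ^{4} · C_2 = (225/121) · 2 = 450/121.


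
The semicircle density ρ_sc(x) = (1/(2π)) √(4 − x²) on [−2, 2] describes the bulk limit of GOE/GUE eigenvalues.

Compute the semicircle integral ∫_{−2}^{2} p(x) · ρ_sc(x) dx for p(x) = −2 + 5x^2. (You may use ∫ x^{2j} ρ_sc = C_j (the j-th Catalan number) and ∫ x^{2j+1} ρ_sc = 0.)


Write p(x) = Σ a_i x^i, split into monomials and integrate each against ρ_sc separately.
Using ∫ x^{2j} ρ_sc = C_j = (1/(j+1)) C(2j, j) (Catalan numbers) and ∫ x^{2j+1} ρ_sc = 0 (odd monomials vanish by symmetry):
  i = 0 (even): a_0 · C_{0} = -2 · 1 = -2
  i = 2 (even): a_2 · C_{1} = 5 · 1 = 5

Summing the contributions: ∫_{−2}^{2} p(x) ρ_sc(x) dx = (-2) + 5 = 3.


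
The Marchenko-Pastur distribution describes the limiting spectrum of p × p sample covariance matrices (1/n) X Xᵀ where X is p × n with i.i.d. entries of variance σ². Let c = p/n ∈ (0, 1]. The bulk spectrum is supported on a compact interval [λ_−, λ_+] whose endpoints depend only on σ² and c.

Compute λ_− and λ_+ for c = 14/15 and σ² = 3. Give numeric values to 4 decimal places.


c = 14/15 = 0.933333; √c = 0.966092.
λ_− = σ² (1 − √c)² = 3 · (1 − 0.966092)² = 3 · (0.033908)² = 0.003449.
λ_+ = σ² (1 + √c)² = 3 · (1 + 0.966092)² = 3 · (1.966092)² = 11.596551.

Rounded to 4 decimal places: λ_− ≈ 0.0034, λ_+ ≈ 11.5966.


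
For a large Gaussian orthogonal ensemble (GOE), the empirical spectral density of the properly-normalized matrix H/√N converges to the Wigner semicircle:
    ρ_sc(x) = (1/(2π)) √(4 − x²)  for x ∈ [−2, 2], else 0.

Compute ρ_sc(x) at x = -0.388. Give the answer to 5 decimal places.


ρ_sc(x) = (1/(2π)) √(4 − x²). With x = -0.388:
  4 − x² = 4 − (-0.388)² = 4 − 0.150544 = 3.849456.
  √(4 − x²) = 1.962003.
  1/(2π) = 0.159155.
  ρ_sc(-0.388) = 0.159155 · 1.962003 = 0.312262.

Rounded to 5 decimal places: ρ_sc(-0.388) ≈ 0.31226.


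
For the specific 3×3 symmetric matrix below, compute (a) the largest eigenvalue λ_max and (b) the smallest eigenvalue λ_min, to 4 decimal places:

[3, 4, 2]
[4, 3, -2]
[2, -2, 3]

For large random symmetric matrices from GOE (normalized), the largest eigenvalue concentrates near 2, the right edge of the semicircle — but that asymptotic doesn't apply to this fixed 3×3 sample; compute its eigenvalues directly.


Since M is real symmetric, all three eigenvalues are real; they are the roots of det(λI − M) = λ³ − (tr M) λ² + s λ − det M, where s is the sum of the principal 2×2 minors.
tr M = 3 + 3 + 3 = 9.
s = (3·3 − 4²) + (3·3 − 2²) + (3·3 − (-2)²) = -7 + 5 + 5 = 3.
det M (expand along row 1) = 3·5 − 4·16 + 2·(-14) = -77.
Characteristic polynomial: λ³ − 9λ² + 3λ + 77 = 0.
Substitute λ = y + (tr M)/3 = y + 3.000000 to remove the quadratic term: y³ + p·y + q = 0 with p = s − (tr M)²/3 = -24.000000 and q = −2(tr M)³/27 + (tr M)·s/3 − det M = 32.000000.
Three real roots ⇒ use the trigonometric (Viète) form: r = 2√(−p/3) = 5.656854, φ = arccos(3q/(p·r)) = arccos(-0.707107) = 2.356194 rad.
y_k = r·cos(φ/3 − 2πk/3) for k = 0, 1, 2 gives y = 4.000000, 1.464102, -5.464102.
λ_k = y_k + 3.000000 gives λ = 7.0000, 4.4641, -2.4641 (check: the sum is 9.0000 = tr M).

Hence λ_max = 7.0000 and λ_min = -2.4641.


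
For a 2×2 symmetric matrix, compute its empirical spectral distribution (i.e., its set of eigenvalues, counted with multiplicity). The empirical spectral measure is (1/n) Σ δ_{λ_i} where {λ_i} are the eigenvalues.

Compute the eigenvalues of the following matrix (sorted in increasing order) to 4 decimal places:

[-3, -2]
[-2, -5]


Since M is real symmetric, both eigenvalues are real; they are the roots of det(λI − M) = λ² − (tr M) λ + det M.
tr M = -3 + (-5) = -8.
det M = (-3)·(-5) − (-2)² = 15 − 4 = 11.
Characteristic polynomial: λ² + 8λ + 11 = 0.
Discriminant Δ = (tr M)² − 4·det M = 64 − 44 = 20; √Δ = 4.472136.
λ = (tr M ± √Δ)/2 = (-8 ± 4.472136)/2, giving (tr M − √Δ)/2 = -6.2361 and (tr M + √Δ)/2 = -1.7639.

Eigenvalues sorted in increasing order: [-6.2361, -1.7639].


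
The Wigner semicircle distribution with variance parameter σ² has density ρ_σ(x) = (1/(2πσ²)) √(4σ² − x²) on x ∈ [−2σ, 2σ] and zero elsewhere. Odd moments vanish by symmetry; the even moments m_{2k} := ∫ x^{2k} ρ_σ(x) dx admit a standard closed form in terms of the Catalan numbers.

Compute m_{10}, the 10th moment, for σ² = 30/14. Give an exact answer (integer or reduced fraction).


By the scaled semicircle moment identity, m_{2k} = σ^{2k} · C_k with k = 5.
C_5 = (1/(k+1)) · C(2k, k) = (1/6) · C(10, 5) = (1/6) · 252 = 42.
σ^{2k} = (σ²)^k = (30/14)^5 = 759375/16807.

Therefore m_{10} = σ^{10} · C_5 = (759375/16807) · 42 = 4556250/2401.


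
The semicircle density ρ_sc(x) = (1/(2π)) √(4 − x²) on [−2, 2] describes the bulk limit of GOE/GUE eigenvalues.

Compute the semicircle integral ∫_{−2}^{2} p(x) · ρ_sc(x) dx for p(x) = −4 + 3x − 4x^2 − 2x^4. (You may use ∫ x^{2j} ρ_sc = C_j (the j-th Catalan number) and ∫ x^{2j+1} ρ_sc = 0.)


Write p(x) = Σ a_i x^i, split into monomials and integrate each against ρ_sc separately.
Using ∫ x^{2j} ρ_sc = C_j = (1/(j+1)) C(2j, j) (Catalan numbers) and ∫ x^{2j+1} ρ_sc = 0 (odd monomials vanish by symmetry):
  i = 0 (even): a_0 · C_{0} = -4 · 1 = -4
  i = 1 (odd): ∫ x^1 ρ_sc = 0 (vanishes)
  i = 2 (even): a_2 · C_{1} = -4 · 1 = -4
  i = 4 (even): a_4 · C_{2} = -2 · 2 = -4

Summing the contributions: ∫_{−2}^{2} p(x) ρ_sc(x) dx = (-4) + (-4) + (-4) = -12.


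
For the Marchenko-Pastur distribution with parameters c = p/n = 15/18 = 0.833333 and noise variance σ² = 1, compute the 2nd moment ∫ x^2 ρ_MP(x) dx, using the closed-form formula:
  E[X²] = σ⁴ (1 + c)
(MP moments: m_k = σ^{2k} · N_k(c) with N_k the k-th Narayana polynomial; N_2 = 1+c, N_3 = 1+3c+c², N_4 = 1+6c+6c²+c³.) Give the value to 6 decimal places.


E[X²] = σ⁴ (1 + c) (second MP moment). With σ² = 1 (so σ⁴ = 1) and c = 15/18 = 0.833333: E[X²] = 1 · (1 + 0.833333) = 1 · 1.833333.

So E[X^2] = 1.833333.


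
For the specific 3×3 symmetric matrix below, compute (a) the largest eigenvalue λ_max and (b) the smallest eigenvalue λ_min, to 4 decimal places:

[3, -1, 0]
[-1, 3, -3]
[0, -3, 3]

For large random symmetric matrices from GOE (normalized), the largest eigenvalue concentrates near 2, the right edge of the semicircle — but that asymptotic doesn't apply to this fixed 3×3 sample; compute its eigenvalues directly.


Since M is real symmetric, all three eigenvalues are real; they are the roots of det(λI − M) = λ³ − (tr M) λ² + s λ − det M, where s is the sum of the principal 2×2 minors.
tr M = 3 + 3 + 3 = 9.
s = (3·3 − (-1)²) + (3·3 − 0²) + (3·3 − (-3)²) = 8 + 9 + 0 = 17.
det M (expand along row 1) = 3·0 − (-1)·(-3) + 0·3 = -3.
Characteristic polynomial: λ³ − 9λ² + 17λ + 3 = 0.
Substitute λ = y + (tr M)/3 = y + 3.000000 to remove the quadratic term: y³ + p·y + q = 0 with p = s − (tr M)²/3 = -10.000000 and q = −2(tr M)³/27 + (tr M)·s/3 − det M = 0.000000.
Three real roots ⇒ use the trigonometric (Viète) form: r = 2√(−p/3) = 3.651484, φ = arccos(3q/(p·r)) = arccos(0.000000) = 1.570796 rad.
y_k = r·cos(φ/3 − 2πk/3) for k = 0, 1, 2 gives y = 3.162278, 0.000000, -3.162278.
λ_k = y_k + 3.000000 gives λ = 6.1623, 3.0000, -0.1623 (check: the sum is 9.0000 = tr M).

Hence λ_max = 6.1623 and λ_min = -0.1623.


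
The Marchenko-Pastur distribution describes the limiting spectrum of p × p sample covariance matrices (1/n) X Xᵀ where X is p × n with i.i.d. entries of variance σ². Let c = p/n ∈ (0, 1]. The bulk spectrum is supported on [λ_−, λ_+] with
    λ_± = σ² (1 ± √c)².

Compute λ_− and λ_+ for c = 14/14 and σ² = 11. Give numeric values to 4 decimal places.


c = 14/14 = 1.000000; √c = 1.000000.
λ_− = σ² (1 − √c)² = 11 · (1 − 1.000000)² = 11 · (0.000000)² = 0.000000.
λ_+ = σ² (1 + √c)² = 11 · (1 + 1.000000)² = 11 · (2.000000)² = 44.000000.

Rounded to 4 decimal places: λ_− ≈ 0.0000, λ_+ ≈ 44.0000.


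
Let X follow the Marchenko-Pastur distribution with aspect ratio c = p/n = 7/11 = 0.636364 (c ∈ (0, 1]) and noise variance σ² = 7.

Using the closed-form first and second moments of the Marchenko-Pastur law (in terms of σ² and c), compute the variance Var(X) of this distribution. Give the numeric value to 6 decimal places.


Recall the MP moments m_1 = E[X] = σ² and m_2 = E[X²] = σ⁴ (1 + c).
m_1 = E[X] = σ² = 7, so m_1² = 49.
m_2 = E[X²] = σ⁴ (1 + c) = 49 · (1 + 0.636364) = 49 · 1.636364 = 80.181818.
(Note m_2 − m_1² simplifies to c · σ⁴ = 0.636364 · 49.)

Var(X) = m_2 − m_1² = 80.181818 − 49 = 31.181818.


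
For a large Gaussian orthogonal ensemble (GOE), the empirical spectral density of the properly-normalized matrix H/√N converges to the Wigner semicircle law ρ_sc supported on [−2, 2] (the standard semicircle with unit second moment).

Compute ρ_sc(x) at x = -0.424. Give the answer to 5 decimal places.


ρ_sc(x) = (1/(2π)) √(4 − x²). With x = -0.424:
  4 − x² = 4 − (-0.424)² = 4 − 0.179776 = 3.820224.
  √(4 − x²) = 1.954539.
  1/(2π) = 0.159155.
  ρ_sc(-0.424) = 0.159155 · 1.954539 = 0.311075.

Rounded to 5 decimal places: ρ_sc(-0.424) ≈ 0.31107.


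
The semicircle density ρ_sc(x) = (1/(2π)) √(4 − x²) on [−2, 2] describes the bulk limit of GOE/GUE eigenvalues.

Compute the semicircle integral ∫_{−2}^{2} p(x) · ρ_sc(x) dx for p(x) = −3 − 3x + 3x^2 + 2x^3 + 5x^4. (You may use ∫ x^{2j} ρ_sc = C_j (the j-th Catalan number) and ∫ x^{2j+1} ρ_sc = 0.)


Write p(x) = Σ a_i x^i, split into monomials and integrate each against ρ_sc separately.
Using ∫ x^{2j} ρ_sc = C_j = (1/(j+1)) C(2j, j) (Catalan numbers) and ∫ x^{2j+1} ρ_sc = 0 (odd monomials vanish by symmetry):
  i = 0 (even): a_0 · C_{0} = -3 · 1 = -3
  i = 1 (odd): ∫ x^1 ρ_sc = 0 (vanishes)
  i = 2 (even): a_2 · C_{1} = 3 · 1 = 3
  i = 3 (odd): ∫ x^3 ρ_sc = 0 (vanishes)
  i = 4 (even): a_4 · C_{2} = 5 · 2 = 10

Summing the contributions: ∫_{−2}^{2} p(x) ρ_sc(x) dx = (-3) + 3 + 10 = 10.


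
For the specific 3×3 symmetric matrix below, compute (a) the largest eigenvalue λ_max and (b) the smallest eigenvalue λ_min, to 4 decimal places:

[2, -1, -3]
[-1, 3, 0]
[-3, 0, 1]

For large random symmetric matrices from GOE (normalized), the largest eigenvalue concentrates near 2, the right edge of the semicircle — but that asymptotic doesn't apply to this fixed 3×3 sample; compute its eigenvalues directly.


Since M is real symmetric, all three eigenvalues are real; they are the roots of det(λI − M) = λ³ − (tr M) λ² + s λ − det M, where s is the sum of the principal 2×2 minors.
tr M = 2 + 3 + 1 = 6.
s = (2·3 − (-1)²) + (2·1 − (-3)²) + (3·1 − 0²) = 5 + (-7) + 3 = 1.
det M (expand along row 1) = 2·3 − (-1)·(-1) + (-3)·9 = -22.
Characteristic polynomial: λ³ − 6λ² + λ + 22 = 0.
Substitute λ = y + (tr M)/3 = y + 2.000000 to remove the quadratic term: y³ + p·y + q = 0 with p = s − (tr M)²/3 = -11.000000 and q = −2(tr M)³/27 + (tr M)·s/3 − det M = 8.000000.
Three real roots ⇒ use the trigonometric (Viète) form: r = 2√(−p/3) = 3.829708, φ = arccos(3q/(p·r)) = arccos(-0.569709) = 2.176948 rad.
y_k = r·cos(φ/3 − 2πk/3) for k = 0, 1, 2 gives y = 2.864885, 0.768540, -3.633425.
λ_k = y_k + 2.000000 gives λ = 4.8649, 2.7685, -1.6334 (check: the sum is 6.0000 = tr M).

Hence λ_max = 4.8649 and λ_min = -1.6334.


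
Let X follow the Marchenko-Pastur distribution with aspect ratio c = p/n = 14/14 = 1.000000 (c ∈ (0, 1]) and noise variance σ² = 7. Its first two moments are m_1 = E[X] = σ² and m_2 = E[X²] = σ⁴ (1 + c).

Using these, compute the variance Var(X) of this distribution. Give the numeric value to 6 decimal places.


m_1 = E[X] = σ² = 7, so m_1² = 49.
m_2 = E[X²] = σ⁴ (1 + c) = 49 · (1 + 1.000000) = 49 · 2.000000 = 98.000000.
(Note m_2 − m_1² simplifies to c · σ⁴ = 1.000000 · 49.)

Var(X) = m_2 − m_1² = 98.000000 − 49 = 49.000000.


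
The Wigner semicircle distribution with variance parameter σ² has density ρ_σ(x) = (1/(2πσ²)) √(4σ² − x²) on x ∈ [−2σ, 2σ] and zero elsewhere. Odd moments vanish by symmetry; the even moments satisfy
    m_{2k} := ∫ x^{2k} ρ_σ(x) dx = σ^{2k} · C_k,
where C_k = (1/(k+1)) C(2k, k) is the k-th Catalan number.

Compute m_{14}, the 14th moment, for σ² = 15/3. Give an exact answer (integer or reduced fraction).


By the scaled semicircle moment identity, m_{2k} = σ^{2k} · C_k with k = 7.
C_7 = (1/(k+1)) · C(2k, k) = (1/8) · C(14, 7) = (1/8) · 3432 = 429.
σ^{2k} = (σ²)^k = (15/3)^7 = 78125.

Therefore m_{14} = σ^{14} · C_7 = 78125 · 429 = 33515625.


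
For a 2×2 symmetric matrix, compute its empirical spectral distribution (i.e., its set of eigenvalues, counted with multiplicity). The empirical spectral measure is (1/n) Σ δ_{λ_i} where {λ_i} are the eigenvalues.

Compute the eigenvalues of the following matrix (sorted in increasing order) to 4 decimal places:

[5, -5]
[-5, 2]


Since M is real symmetric, both eigenvalues are real; they are the roots of det(λI − M) = λ² − (tr M) λ + det M.
tr M = 5 + 2 = 7.
det M = 5·2 − (-5)² = 10 − 25 = -15.
Characteristic polynomial: λ² − 7λ − 15 = 0.
Discriminant Δ = (tr M)² − 4·det M = 49 − (-60) = 109; √Δ = 10.440307.
λ = (tr M ± √Δ)/2 = (7 ± 10.440307)/2, giving (tr M − √Δ)/2 = -1.7202 and (tr M + √Δ)/2 = 8.7202.

Eigenvalues sorted in increasing order: [-1.7202, 8.7202].


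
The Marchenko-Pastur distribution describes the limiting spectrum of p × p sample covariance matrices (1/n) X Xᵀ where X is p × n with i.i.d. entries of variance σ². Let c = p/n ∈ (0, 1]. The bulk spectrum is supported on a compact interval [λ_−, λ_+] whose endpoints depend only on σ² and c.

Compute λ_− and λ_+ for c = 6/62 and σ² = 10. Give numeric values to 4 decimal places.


c = 6/62 = 0.096774; √c = 0.311086.
λ_− = σ² (1 − √c)² = 10 · (1 − 0.311086)² = 10 · (0.688914)² = 4.746032.
λ_+ = σ² (1 + √c)² = 10 · (1 + 0.311086)² = 10 · (1.311086)² = 17.189452.

Rounded to 4 decimal places: λ_− ≈ 4.7460, λ_+ ≈ 17.1895.


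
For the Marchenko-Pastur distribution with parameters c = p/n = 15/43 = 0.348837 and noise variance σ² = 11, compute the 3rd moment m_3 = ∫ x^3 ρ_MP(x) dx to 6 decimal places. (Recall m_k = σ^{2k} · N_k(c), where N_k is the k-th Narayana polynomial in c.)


E[X³] = σ⁶ (1 + 3c + c²) (third MP moment). With σ² = 11 (so σ⁶ = 1331) and c = 15/43 = 0.348837: E[X³] = 1331 · (1 + 3·0.348837 + (0.348837)²) = 1331 · 2.168199.

So E[X^3] = 2885.872904.


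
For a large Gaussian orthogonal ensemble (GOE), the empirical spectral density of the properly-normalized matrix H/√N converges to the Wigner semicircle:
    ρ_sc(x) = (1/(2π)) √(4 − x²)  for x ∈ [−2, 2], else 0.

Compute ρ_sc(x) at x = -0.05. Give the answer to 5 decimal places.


ρ_sc(x) = (1/(2π)) √(4 − x²). With x = -0.05:
  4 − x² = 4 − (-0.05)² = 4 − 0.002500 = 3.997500.
  √(4 − x²) = 1.999375.
  1/(2π) = 0.159155.
  ρ_sc(-0.05) = 0.159155 · 1.999375 = 0.318210.

Rounded to 5 decimal places: ρ_sc(-0.05) ≈ 0.31821.


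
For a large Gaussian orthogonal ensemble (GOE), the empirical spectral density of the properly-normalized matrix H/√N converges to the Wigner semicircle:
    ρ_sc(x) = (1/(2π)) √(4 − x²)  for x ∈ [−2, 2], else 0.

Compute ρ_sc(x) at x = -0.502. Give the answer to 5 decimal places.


ρ_sc(x) = (1/(2π)) √(4 − x²). With x = -0.502:
  4 − x² = 4 − (-0.502)² = 4 − 0.252004 = 3.747996.
  √(4 − x²) = 1.935974.
  1/(2π) = 0.159155.
  ρ_sc(-0.502) = 0.159155 · 1.935974 = 0.308120.

Rounded to 5 decimal places: ρ_sc(-0.502) ≈ 0.30812.


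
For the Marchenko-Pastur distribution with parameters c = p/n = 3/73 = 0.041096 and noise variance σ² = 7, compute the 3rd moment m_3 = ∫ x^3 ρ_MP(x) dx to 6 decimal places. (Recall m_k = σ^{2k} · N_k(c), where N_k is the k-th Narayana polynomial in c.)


E[X³] = σ⁶ (1 + 3c + c²) (third MP moment). With σ² = 7 (so σ⁶ = 343) and c = 3/73 = 0.041096: E[X³] = 343 · (1 + 3·0.041096 + (0.041096)²) = 343 · 1.124977.

So E[X^3] = 385.866954.


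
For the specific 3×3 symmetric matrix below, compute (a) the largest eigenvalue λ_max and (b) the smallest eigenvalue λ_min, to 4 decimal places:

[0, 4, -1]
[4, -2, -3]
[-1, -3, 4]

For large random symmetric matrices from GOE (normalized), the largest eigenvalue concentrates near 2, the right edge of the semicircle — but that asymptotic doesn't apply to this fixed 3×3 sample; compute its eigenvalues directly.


Since M is real symmetric, all three eigenvalues are real; they are the roots of det(λI − M) = λ³ − (tr M) λ² + s λ − det M, where s is the sum of the principal 2×2 minors.
tr M = 0 + (-2) + 4 = 2.
s = (0·(-2) − 4²) + (0·4 − (-1)²) + ((-2)·4 − (-3)²) = -16 + (-1) + (-17) = -34.
det M (expand along row 1) = 0·(-17) − 4·13 + (-1)·(-14) = -38.
Characteristic polynomial: λ³ − 2λ² − 34λ + 38 = 0.
Substitute λ = y + (tr M)/3 = y + 0.666667 to remove the quadratic term: y³ + p·y + q = 0 with p = s − (tr M)²/3 = -35.333333 and q = −2(tr M)³/27 + (tr M)·s/3 − det M = 14.740741.
Three real roots ⇒ use the trigonometric (Viète) form: r = 2√(−p/3) = 6.863753, φ = arccos(3q/(p·r)) = arccos(-0.182345) = 1.754167 rad.
y_k = r·cos(φ/3 − 2πk/3) for k = 0, 1, 2 gives y = 5.723446, 0.419277, -6.142723.
λ_k = y_k + 0.666667 gives λ = 6.3901, 1.0859, -5.4761 (check: the sum is 2.0000 = tr M).

Hence λ_max = 6.3901 and λ_min = -5.4761.


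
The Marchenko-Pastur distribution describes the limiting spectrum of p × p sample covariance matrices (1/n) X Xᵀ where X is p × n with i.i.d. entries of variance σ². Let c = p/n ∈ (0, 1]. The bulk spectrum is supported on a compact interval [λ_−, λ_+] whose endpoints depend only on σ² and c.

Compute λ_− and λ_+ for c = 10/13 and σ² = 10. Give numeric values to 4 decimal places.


c = 10/13 = 0.769231; √c = 0.877058.
λ_− = σ² (1 − √c)² = 10 · (1 − 0.877058)² = 10 · (0.122942)² = 0.151147.
λ_+ = σ² (1 + √c)² = 10 · (1 + 0.877058)² = 10 · (1.877058)² = 35.233468.

Rounded to 4 decimal places: λ_− ≈ 0.1511, λ_+ ≈ 35.2335.


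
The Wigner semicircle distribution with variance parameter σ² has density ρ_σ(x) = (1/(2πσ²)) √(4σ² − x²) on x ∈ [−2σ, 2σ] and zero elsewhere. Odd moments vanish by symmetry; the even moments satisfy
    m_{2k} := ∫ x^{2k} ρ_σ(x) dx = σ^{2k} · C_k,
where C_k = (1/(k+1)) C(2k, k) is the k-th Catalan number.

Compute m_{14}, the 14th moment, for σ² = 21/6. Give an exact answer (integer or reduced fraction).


By the scaled semicircle moment identity, m_{2k} = σ^{2k} · C_k with k = 7.
C_7 = (1/(k+1)) · C(2k, k) = (1/8) · C(14, 7) = (1/8) · 3432 = 429.
σ^{2k} = (σ²)^k = (21/6)^7 = 823543/128.

Therefore m_{14} = σ^{14} · C_7 = (823543/128) · 429 = 353299947/128.


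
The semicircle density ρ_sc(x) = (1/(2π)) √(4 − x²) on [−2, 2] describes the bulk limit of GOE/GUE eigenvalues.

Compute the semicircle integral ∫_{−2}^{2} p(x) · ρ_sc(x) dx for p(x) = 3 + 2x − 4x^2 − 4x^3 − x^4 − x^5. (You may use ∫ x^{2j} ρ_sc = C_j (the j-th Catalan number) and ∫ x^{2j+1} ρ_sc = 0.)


Write p(x) = Σ a_i x^i, split into monomials and integrate each against ρ_sc separately.
Using ∫ x^{2j} ρ_sc = C_j = (1/(j+1)) C(2j, j) (Catalan numbers) and ∫ x^{2j+1} ρ_sc = 0 (odd monomials vanish by symmetry):
  i = 0 (even): a_0 · C_{0} = 3 · 1 = 3
  i = 1 (odd): ∫ x^1 ρ_sc = 0 (vanishes)
  i = 2 (even): a_2 · C_{1} = -4 · 1 = -4
  i = 3 (odd): ∫ x^3 ρ_sc = 0 (vanishes)
  i = 4 (even): a_4 · C_{2} = -1 · 2 = -2
  i = 5 (odd): ∫ x^5 ρ_sc = 0 (vanishes)

Summing the contributions: ∫_{−2}^{2} p(x) ρ_sc(x) dx = 3 + (-4) + (-2) = -3.


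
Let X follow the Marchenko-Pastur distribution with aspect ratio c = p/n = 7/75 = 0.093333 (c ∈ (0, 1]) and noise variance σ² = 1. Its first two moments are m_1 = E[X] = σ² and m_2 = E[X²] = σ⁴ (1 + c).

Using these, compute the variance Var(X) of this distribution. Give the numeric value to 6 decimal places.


m_1 = E[X] = σ² = 1, so m_1² = 1.
m_2 = E[X²] = σ⁴ (1 + c) = 1 · (1 + 0.093333) = 1 · 1.093333 = 1.093333.
(Note m_2 − m_1² simplifies to c · σ⁴ = 0.093333 · 1.)

Var(X) = m_2 − m_1² = 1.093333 − 1 = 0.093333.


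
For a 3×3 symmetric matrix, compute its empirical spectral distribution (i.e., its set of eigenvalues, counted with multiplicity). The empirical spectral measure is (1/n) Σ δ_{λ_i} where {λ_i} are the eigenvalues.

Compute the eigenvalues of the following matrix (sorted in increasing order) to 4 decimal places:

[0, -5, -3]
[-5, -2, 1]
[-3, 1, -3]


Since M is real symmetric, all three eigenvalues are real; they are the roots of det(λI − M) = λ³ − (tr M) λ² + s λ − det M, where s is the sum of the principal 2×2 minors.
tr M = 0 + (-2) + (-3) = -5.
s = (0·(-2) − (-5)²) + (0·(-3) − (-3)²) + ((-2)·(-3) − 1²) = -25 + (-9) + 5 = -29.
det M (expand along row 1) = 0·5 − (-5)·18 + (-3)·(-11) = 123.
Characteristic polynomial: λ³ + 5λ² − 29λ − 123 = 0.
Substitute λ = y + (tr M)/3 = y − 1.666667 to remove the quadratic term: y³ + p·y + q = 0 with p = s − (tr M)²/3 = -37.333333 and q = −2(tr M)³/27 + (tr M)·s/3 − det M = -65.407407.
Three real roots ⇒ use the trigonometric (Viète) form: r = 2√(−p/3) = 7.055337, φ = arccos(3q/(p·r)) = arccos(0.744961) = 0.730320 rad.
y_k = r·cos(φ/3 − 2πk/3) for k = 0, 1, 2 gives y = 6.847307, -1.950860, -4.896448.
λ_k = y_k − 1.666667 gives λ = 5.1806, -3.6175, -6.5631 (check: the sum is -5.0000 = tr M).

Eigenvalues sorted in increasing order: [-6.5631, -3.6175, 5.1806].


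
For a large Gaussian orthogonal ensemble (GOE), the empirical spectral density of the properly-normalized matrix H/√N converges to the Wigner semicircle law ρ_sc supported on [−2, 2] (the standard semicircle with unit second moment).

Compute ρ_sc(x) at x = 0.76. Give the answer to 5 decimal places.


ρ_sc(x) = (1/(2π)) √(4 − x²). With x = 0.76:
  4 − x² = 4 − (0.76)² = 4 − 0.577600 = 3.422400.
  √(4 − x²) = 1.849973.
  1/(2π) = 0.159155.
  ρ_sc(0.76) = 0.159155 · 1.849973 = 0.294432.

Rounded to 5 decimal places: ρ_sc(0.76) ≈ 0.29443.


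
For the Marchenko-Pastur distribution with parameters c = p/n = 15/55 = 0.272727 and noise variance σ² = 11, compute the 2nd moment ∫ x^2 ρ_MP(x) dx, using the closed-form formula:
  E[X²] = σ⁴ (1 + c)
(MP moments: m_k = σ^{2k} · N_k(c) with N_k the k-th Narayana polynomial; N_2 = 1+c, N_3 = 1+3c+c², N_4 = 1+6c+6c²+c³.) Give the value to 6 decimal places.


E[X²] = σ⁴ (1 + c) (second MP moment). With σ² = 11 (so σ⁴ = 121) and c = 15/55 = 0.272727: E[X²] = 121 · (1 + 0.272727) = 121 · 1.272727.

So E[X^2] = 154.000000.


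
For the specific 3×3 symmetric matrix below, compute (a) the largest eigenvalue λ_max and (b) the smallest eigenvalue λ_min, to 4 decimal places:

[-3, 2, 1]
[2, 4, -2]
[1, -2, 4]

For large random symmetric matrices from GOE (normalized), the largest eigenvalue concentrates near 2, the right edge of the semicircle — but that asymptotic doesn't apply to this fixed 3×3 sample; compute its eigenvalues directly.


Since M is real symmetric, all three eigenvalues are real; they are the roots of det(λI − M) = λ³ − (tr M) λ² + s λ − det M, where s is the sum of the principal 2×2 minors.
tr M = -3 + 4 + 4 = 5.
s = ((-3)·4 − 2²) + ((-3)·4 − 1²) + (4·4 − (-2)²) = -16 + (-13) + 12 = -17.
det M (expand along row 1) = (-3)·12 − 2·10 + 1·(-8) = -64.
Characteristic polynomial: λ³ − 5λ² − 17λ + 64 = 0.
Substitute λ = y + (tr M)/3 = y + 1.666667 to remove the quadratic term: y³ + p·y + q = 0 with p = s − (tr M)²/3 = -25.333333 and q = −2(tr M)³/27 + (tr M)·s/3 − det M = 26.407407.
Three real roots ⇒ use the trigonometric (Viète) form: r = 2√(−p/3) = 5.811865, φ = arccos(3q/(p·r)) = arccos(-0.538070) = 2.138943 rad.
y_k = r·cos(φ/3 − 2πk/3) for k = 0, 1, 2 gives y = 4.396185, 1.094096, -5.490281.
λ_k = y_k + 1.666667 gives λ = 6.0629, 2.7608, -3.8236 (check: the sum is 5.0000 = tr M).

Hence λ_max = 6.0629 and λ_min = -3.8236.


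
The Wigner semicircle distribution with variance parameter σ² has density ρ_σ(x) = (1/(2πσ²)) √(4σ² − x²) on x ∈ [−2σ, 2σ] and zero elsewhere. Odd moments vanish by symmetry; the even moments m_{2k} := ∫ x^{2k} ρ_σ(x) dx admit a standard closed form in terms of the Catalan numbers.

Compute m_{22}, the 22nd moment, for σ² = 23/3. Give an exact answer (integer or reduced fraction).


By the scaled semicircle moment identity, m_{2k} = σ^{2k} · C_k with k = 11.
C_11 = (1/(k+1)) · C(2k, k) = (1/12) · C(22, 11) = (1/12) · 705432 = 58786.
σ^{2k} = (σ²)^k = (23/3)^11 = 952809757913927/177147.

Therefore m_{22} = σ^{22} · C_11 = (952809757913927/177147) · 58786 = 56011874428728112622/177147.


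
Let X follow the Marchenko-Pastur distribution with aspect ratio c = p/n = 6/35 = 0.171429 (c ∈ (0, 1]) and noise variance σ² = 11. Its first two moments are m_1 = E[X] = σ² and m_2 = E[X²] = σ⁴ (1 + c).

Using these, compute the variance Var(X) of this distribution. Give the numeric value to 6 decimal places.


m_1 = E[X] = σ² = 11, so m_1² = 121.
m_2 = E[X²] = σ⁴ (1 + c) = 121 · (1 + 0.171429) = 121 · 1.171429 = 141.742857.
(Note m_2 − m_1² simplifies to c · σ⁴ = 0.171429 · 121.)

Var(X) = m_2 − m_1² = 141.742857 − 121 = 20.742857.


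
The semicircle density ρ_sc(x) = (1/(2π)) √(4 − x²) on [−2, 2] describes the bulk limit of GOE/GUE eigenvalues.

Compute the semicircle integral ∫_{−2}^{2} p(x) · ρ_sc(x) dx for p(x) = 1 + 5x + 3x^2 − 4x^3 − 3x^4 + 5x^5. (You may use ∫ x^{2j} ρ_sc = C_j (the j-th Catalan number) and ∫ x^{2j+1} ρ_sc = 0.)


Write p(x) = Σ a_i x^i, split into monomials and integrate each against ρ_sc separately.
Using ∫ x^{2j} ρ_sc = C_j = (1/(j+1)) C(2j, j) (Catalan numbers) and ∫ x^{2j+1} ρ_sc = 0 (odd monomials vanish by symmetry):
  i = 0 (even): a_0 · C_{0} = 1 · 1 = 1
  i = 1 (odd): ∫ x^1 ρ_sc = 0 (vanishes)
  i = 2 (even): a_2 · C_{1} = 3 · 1 = 3
  i = 3 (odd): ∫ x^3 ρ_sc = 0 (vanishes)
  i = 4 (even): a_4 · C_{2} = -3 · 2 = -6
  i = 5 (odd): ∫ x^5 ρ_sc = 0 (vanishes)

Summing the contributions: ∫_{−2}^{2} p(x) ρ_sc(x) dx = 1 + 3 + (-6) = -2.


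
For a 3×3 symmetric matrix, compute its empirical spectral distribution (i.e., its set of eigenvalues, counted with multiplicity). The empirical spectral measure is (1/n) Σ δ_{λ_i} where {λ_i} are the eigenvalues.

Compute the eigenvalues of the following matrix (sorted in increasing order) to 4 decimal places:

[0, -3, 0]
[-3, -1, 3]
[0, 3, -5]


Since M is real symmetric, all three eigenvalues are real; they are the roots of det(λI − M) = λ³ − (tr M) λ² + s λ − det M, where s is the sum of the principal 2×2 minors.
tr M = 0 + (-1) + (-5) = -6.
s = (0·(-1) − (-3)²) + (0·(-5) − 0²) + ((-1)·(-5) − 3²) = -9 + 0 + (-4) = -13.
det M (expand along row 1) = 0·(-4) − (-3)·15 + 0·(-9) = 45.
Characteristic polynomial: λ³ + 6λ² − 13λ − 45 = 0.
Substitute λ = y + (tr M)/3 = y − 2.000000 to remove the quadratic term: y³ + p·y + q = 0 with p = s − (tr M)²/3 = -25.000000 and q = −2(tr M)³/27 + (tr M)·s/3 − det M = -3.000000.
Three real roots ⇒ use the trigonometric (Viète) form: r = 2√(−p/3) = 5.773503, φ = arccos(3q/(p·r)) = arccos(0.062354) = 1.508402 rad.
y_k = r·cos(φ/3 − 2πk/3) for k = 0, 1, 2 gives y = 5.058953, -0.120069, -4.938884.
λ_k = y_k − 2.000000 gives λ = 3.0590, -2.1201, -6.9389 (check: the sum is -6.0000 = tr M).

Eigenvalues sorted in increasing order: [-6.9389, -2.1201, 3.0590].


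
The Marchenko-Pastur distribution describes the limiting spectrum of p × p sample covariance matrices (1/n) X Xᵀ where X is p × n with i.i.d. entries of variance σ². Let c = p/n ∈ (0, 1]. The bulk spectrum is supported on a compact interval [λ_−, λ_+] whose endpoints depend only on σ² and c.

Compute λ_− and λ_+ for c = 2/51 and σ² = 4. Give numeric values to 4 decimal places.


c = 2/51 = 0.039216; √c = 0.198030.
λ_− = σ² (1 − √c)² = 4 · (1 − 0.198030)² = 4 · (0.801970)² = 2.572627.
λ_+ = σ² (1 + √c)² = 4 · (1 + 0.198030)² = 4 · (1.198030)² = 5.741099.

Rounded to 4 decimal places: λ_− ≈ 2.5726, λ_+ ≈ 5.7411.


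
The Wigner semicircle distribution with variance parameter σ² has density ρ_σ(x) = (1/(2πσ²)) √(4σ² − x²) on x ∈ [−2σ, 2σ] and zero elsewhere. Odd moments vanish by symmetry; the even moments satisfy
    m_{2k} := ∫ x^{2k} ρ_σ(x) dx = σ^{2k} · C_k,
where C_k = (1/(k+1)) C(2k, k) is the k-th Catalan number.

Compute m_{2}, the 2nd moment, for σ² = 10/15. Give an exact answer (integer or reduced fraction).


By the scaled semicircle moment identity, m_{2k} = σ^{2k} · C_k with k = 1.
C_1 = (1/(k+1)) · C(2k, k) = (1/2) · C(2, 1) = (1/2) · 2 = 1.
σ^{2k} = (σ²)^k = (10/15)^1 = 2/3.

Therefore m_{2} = σ^{2} · C_1 = (2/3) · 1 = 2/3.


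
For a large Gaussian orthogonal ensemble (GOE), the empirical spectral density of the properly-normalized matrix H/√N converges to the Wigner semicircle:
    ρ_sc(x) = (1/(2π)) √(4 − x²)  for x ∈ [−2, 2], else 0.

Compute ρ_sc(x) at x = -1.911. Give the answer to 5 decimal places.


ρ_sc(x) = (1/(2π)) √(4 − x²). With x = -1.911:
  4 − x² = 4 − (-1.911)² = 4 − 3.651921 = 0.348079.
  √(4 − x²) = 0.589982.
  1/(2π) = 0.159155.
  ρ_sc(-1.911) = 0.159155 · 0.589982 = 0.093899.

Rounded to 5 decimal places: ρ_sc(-1.911) ≈ 0.09390.


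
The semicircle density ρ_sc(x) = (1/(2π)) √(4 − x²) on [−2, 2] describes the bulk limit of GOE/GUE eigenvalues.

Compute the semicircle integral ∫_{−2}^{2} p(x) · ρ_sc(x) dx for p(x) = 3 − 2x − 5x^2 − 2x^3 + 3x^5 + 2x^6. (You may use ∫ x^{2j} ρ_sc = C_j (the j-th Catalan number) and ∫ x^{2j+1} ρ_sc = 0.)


Write p(x) = Σ a_i x^i, split into monomials and integrate each against ρ_sc separately.
Using ∫ x^{2j} ρ_sc = C_j = (1/(j+1)) C(2j, j) (Catalan numbers) and ∫ x^{2j+1} ρ_sc = 0 (odd monomials vanish by symmetry):
  i = 0 (even): a_0 · C_{0} = 3 · 1 = 3
  i = 1 (odd): ∫ x^1 ρ_sc = 0 (vanishes)
  i = 2 (even): a_2 · C_{1} = -5 · 1 = -5
  i = 3 (odd): ∫ x^3 ρ_sc = 0 (vanishes)
  i = 5 (odd): ∫ x^5 ρ_sc = 0 (vanishes)
  i = 6 (even): a_6 · C_{3} = 2 · 5 = 10

Summing the contributions: ∫_{−2}^{2} p(x) ρ_sc(x) dx = 3 + (-5) + 10 = 8.


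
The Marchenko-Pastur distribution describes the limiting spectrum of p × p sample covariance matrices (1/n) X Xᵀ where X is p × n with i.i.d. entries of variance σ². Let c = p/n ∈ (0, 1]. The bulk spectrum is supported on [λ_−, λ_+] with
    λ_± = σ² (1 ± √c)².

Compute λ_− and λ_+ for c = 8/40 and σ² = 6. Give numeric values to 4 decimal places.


c = 8/40 = 0.200000; √c = 0.447214.
λ_− = σ² (1 − √c)² = 6 · (1 − 0.447214)² = 6 · (0.552786)² = 1.833437.
λ_+ = σ² (1 + √c)² = 6 · (1 + 0.447214)² = 6 · (1.447214)² = 12.566563.

Rounded to 4 decimal places: λ_− ≈ 1.8334, λ_+ ≈ 12.5666.


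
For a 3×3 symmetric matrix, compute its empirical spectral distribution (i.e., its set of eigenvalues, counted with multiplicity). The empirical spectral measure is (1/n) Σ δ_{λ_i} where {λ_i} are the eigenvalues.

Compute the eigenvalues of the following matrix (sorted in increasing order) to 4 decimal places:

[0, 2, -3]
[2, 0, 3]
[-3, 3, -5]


Since M is real symmetric, all three eigenvalues are real; they are the roots of det(λI − M) = λ³ − (tr M) λ² + s λ − det M, where s is the sum of the principal 2×2 minors.
tr M = 0 + 0 + (-5) = -5.
s = (0·0 − 2²) + (0·(-5) − (-3)²) + (0·(-5) − 3²) = -4 + (-9) + (-9) = -22.
det M (expand along row 1) = 0·(-9) − 2·(-1) + (-3)·6 = -16.
Characteristic polynomial: λ³ + 5λ² − 22λ + 16 = 0.
Substitute λ = y + (tr M)/3 = y − 1.666667 to remove the quadratic term: y³ + p·y + q = 0 with p = s − (tr M)²/3 = -30.333333 and q = −2(tr M)³/27 + (tr M)·s/3 − det M = 61.925926.
Three real roots ⇒ use the trigonometric (Viète) form: r = 2√(−p/3) = 6.359595, φ = arccos(3q/(p·r)) = arccos(-0.963040) = 2.868865 rad.
y_k = r·cos(φ/3 − 2πk/3) for k = 0, 1, 2 gives y = 3.666667, 2.666667, -6.333333.
λ_k = y_k − 1.666667 gives λ = 2.0000, 1.0000, -8.0000 (check: the sum is -5.0000 = tr M).

Eigenvalues sorted in increasing order: [-8.0000, 1.0000, 2.0000].
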